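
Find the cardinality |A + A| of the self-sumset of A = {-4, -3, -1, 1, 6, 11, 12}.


A + A = {a + a' : a, a' ∈ A}; |A| = 7.
General bounds: 2|A| - 1 ≤ |A + A| ≤ |A|(|A|+1)/2, i.e. 13 ≤ |A + A| ≤ 28.
Lower bound 2|A|-1 is attained iff A is an arithmetic progression.
Enumerate sums a + a' for a ≤ a' (symmetric, so this suffices):
a = -4: -4+-4=-8, -4+-3=-7, -4+-1=-5, -4+1=-3, -4+6=2, -4+11=7, -4+12=8
a = -3: -3+-3=-6, -3+-1=-4, -3+1=-2, -3+6=3, -3+11=8, -3+12=9
a = -1: -1+-1=-2, -1+1=0, -1+6=5, -1+11=10, -1+12=11
a = 1: 1+1=2, 1+6=7, 1+11=12, 1+12=13
a = 6: 6+6=12, 6+11=17, 6+12=18
a = 11: 11+11=22, 11+12=23
a = 12: 12+12=24
Distinct sums: {-8, -7, -6, -5, -4, -3, -2, 0, 2, 3, 5, 7, 8, 9, 10, 11, 12, 13, 17, 18, 22, 23, 24}
|A + A| = 23

|A + A| = 23


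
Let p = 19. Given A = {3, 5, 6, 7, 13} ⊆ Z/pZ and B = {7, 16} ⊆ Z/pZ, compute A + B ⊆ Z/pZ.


Work in Z/19Z: reduce every sum a + b modulo 19.
Enumerate all 10 pairs:
a = 3: 3+7=10, 3+16=0
a = 5: 5+7=12, 5+16=2
a = 6: 6+7=13, 6+16=3
a = 7: 7+7=14, 7+16=4
a = 13: 13+7=1, 13+16=10
Distinct residues collected: {0, 1, 2, 3, 4, 10, 12, 13, 14}
|A + B| = 9 (out of 19 total residues).

A + B = {0, 1, 2, 3, 4, 10, 12, 13, 14}


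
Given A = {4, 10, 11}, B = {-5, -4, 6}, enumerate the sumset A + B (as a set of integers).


A + B = {a + b : a ∈ A, b ∈ B}.
Enumerate all |A|·|B| = 3·3 = 9 pairs (a, b) and collect distinct sums.
a = 4: 4+-5=-1, 4+-4=0, 4+6=10
a = 10: 10+-5=5, 10+-4=6, 10+6=16
a = 11: 11+-5=6, 11+-4=7, 11+6=17
Collecting distinct sums: A + B = {-1, 0, 5, 6, 7, 10, 16, 17}
|A + B| = 8

A + B = {-1, 0, 5, 6, 7, 10, 16, 17}


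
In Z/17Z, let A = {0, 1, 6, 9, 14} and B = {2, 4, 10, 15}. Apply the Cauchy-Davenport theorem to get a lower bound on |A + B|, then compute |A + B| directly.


Cauchy-Davenport: |A + B| ≥ min(p, |A| + |B| - 1) for A, B nonempty in Z/pZ.
|A| = 5, |B| = 4, p = 17.
CD lower bound = min(17, 5 + 4 - 1) = min(17, 8) = 8.
Compute A + B mod 17 directly:
a = 0: 0+2=2, 0+4=4, 0+10=10, 0+15=15
a = 1: 1+2=3, 1+4=5, 1+10=11, 1+15=16
a = 6: 6+2=8, 6+4=10, 6+10=16, 6+15=4
a = 9: 9+2=11, 9+4=13, 9+10=2, 9+15=7
a = 14: 14+2=16, 14+4=1, 14+10=7, 14+15=12
A + B = {1, 2, 3, 4, 5, 7, 8, 10, 11, 12, 13, 15, 16}, so |A + B| = 13.
Verify: 13 ≥ 8? Yes ✓.

CD lower bound = 8, actual |A + B| = 13.


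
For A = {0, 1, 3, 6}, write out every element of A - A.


A - A = {a - a' : a, a' ∈ A}.
Compute a - a' for each ordered pair (a, a'):
a = 0: 0-0=0, 0-1=-1, 0-3=-3, 0-6=-6
a = 1: 1-0=1, 1-1=0, 1-3=-2, 1-6=-5
a = 3: 3-0=3, 3-1=2, 3-3=0, 3-6=-3
a = 6: 6-0=6, 6-1=5, 6-3=3, 6-6=0
Collecting distinct values (and noting 0 appears from a-a):
A - A = {-6, -5, -3, -2, -1, 0, 1, 2, 3, 5, 6}
|A - A| = 11

A - A = {-6, -5, -3, -2, -1, 0, 1, 2, 3, 5, 6}


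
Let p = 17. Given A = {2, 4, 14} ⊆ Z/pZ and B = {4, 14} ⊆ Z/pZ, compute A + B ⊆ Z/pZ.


Work in Z/17Z: reduce every sum a + b modulo 17.
Enumerate all 6 pairs:
a = 2: 2+4=6, 2+14=16
a = 4: 4+4=8, 4+14=1
a = 14: 14+4=1, 14+14=11
Distinct residues collected: {1, 6, 8, 11, 16}
|A + B| = 5 (out of 17 total residues).

A + B = {1, 6, 8, 11, 16}


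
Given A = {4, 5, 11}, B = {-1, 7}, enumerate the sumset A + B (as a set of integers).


A + B = {a + b : a ∈ A, b ∈ B}.
Enumerate all |A|·|B| = 3·2 = 6 pairs (a, b) and collect distinct sums.
a = 4: 4+-1=3, 4+7=11
a = 5: 5+-1=4, 5+7=12
a = 11: 11+-1=10, 11+7=18
Collecting distinct sums: A + B = {3, 4, 10, 11, 12, 18}
|A + B| = 6

A + B = {3, 4, 10, 11, 12, 18}


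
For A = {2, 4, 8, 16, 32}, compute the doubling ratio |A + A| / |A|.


|A| = 5.
Compute A + A by enumerating all 25 pairs.
A + A = {4, 6, 8, 10, 12, 16, 18, 20, 24, 32, 34, 36, 40, 48, 64}, so |A + A| = 15.
K = |A + A| / |A| = 15/5 = 3/1 ≈ 3.0000.
Reference: AP of size 5 gives K = 9/5 ≈ 1.8000; a fully generic set of size 5 gives K ≈ 3.0000.

|A| = 5, |A + A| = 15, K = 15/5 = 3/1.


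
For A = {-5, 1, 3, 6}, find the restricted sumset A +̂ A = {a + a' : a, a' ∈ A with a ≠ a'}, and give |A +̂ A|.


Restricted sumset: A +̂ A = {a + a' : a ∈ A, a' ∈ A, a ≠ a'}.
Equivalently, take A + A and drop any sum 2a that is achievable ONLY as a + a for a ∈ A (i.e. sums representable only with equal summands).
Enumerate pairs (a, a') with a < a' (symmetric, so each unordered pair gives one sum; this covers all a ≠ a'):
  -5 + 1 = -4
  -5 + 3 = -2
  -5 + 6 = 1
  1 + 3 = 4
  1 + 6 = 7
  3 + 6 = 9
Collected distinct sums: {-4, -2, 1, 4, 7, 9}
|A +̂ A| = 6
(Reference bound: |A +̂ A| ≥ 2|A| - 3 for |A| ≥ 2, with |A| = 4 giving ≥ 5.)

|A +̂ A| = 6


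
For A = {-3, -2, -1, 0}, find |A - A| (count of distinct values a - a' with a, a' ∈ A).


A - A = {a - a' : a, a' ∈ A}; |A| = 4.
Bounds: 2|A|-1 ≤ |A - A| ≤ |A|² - |A| + 1, i.e. 7 ≤ |A - A| ≤ 13.
Note: 0 ∈ A - A always (from a - a). The set is symmetric: if d ∈ A - A then -d ∈ A - A.
Enumerate nonzero differences d = a - a' with a > a' (then include -d):
Positive differences: {1, 2, 3}
Full difference set: {0} ∪ (positive diffs) ∪ (negative diffs).
|A - A| = 1 + 2·3 = 7 (matches direct enumeration: 7).

|A - A| = 7


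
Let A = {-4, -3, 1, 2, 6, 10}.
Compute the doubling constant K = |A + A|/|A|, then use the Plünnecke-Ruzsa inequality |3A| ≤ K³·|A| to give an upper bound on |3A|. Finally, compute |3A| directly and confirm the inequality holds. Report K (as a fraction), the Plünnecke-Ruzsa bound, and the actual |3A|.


|A| = 6.
Step 1: Compute A + A by enumerating all 36 pairs.
A + A = {-8, -7, -6, -3, -2, -1, 2, 3, 4, 6, 7, 8, 11, 12, 16, 20}, so |A + A| = 16.
Step 2: Doubling constant K = |A + A|/|A| = 16/6 = 16/6 ≈ 2.6667.
Step 3: Plünnecke-Ruzsa gives |3A| ≤ K³·|A| = (2.6667)³ · 6 ≈ 113.7778.
Step 4: Compute 3A = A + A + A directly by enumerating all triples (a,b,c) ∈ A³; |3A| = 31.
Step 5: Check 31 ≤ 113.7778? Yes ✓.

K = 16/6, Plünnecke-Ruzsa bound K³|A| ≈ 113.7778, |3A| = 31, inequality holds.


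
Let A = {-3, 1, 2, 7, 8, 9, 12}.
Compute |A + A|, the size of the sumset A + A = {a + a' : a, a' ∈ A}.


A + A = {a + a' : a, a' ∈ A}; |A| = 7.
General bounds: 2|A| - 1 ≤ |A + A| ≤ |A|(|A|+1)/2, i.e. 13 ≤ |A + A| ≤ 28.
Lower bound 2|A|-1 is attained iff A is an arithmetic progression.
Enumerate sums a + a' for a ≤ a' (symmetric, so this suffices):
a = -3: -3+-3=-6, -3+1=-2, -3+2=-1, -3+7=4, -3+8=5, -3+9=6, -3+12=9
a = 1: 1+1=2, 1+2=3, 1+7=8, 1+8=9, 1+9=10, 1+12=13
a = 2: 2+2=4, 2+7=9, 2+8=10, 2+9=11, 2+12=14
a = 7: 7+7=14, 7+8=15, 7+9=16, 7+12=19
a = 8: 8+8=16, 8+9=17, 8+12=20
a = 9: 9+9=18, 9+12=21
a = 12: 12+12=24
Distinct sums: {-6, -2, -1, 2, 3, 4, 5, 6, 8, 9, 10, 11, 13, 14, 15, 16, 17, 18, 19, 20, 21, 24}
|A + A| = 22

|A + A| = 22


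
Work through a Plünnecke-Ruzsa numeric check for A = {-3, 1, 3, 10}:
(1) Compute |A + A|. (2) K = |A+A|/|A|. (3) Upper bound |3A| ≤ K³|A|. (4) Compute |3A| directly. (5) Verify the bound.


|A| = 4.
Step 1: Compute A + A by enumerating all 16 pairs.
A + A = {-6, -2, 0, 2, 4, 6, 7, 11, 13, 20}, so |A + A| = 10.
Step 2: Doubling constant K = |A + A|/|A| = 10/4 = 10/4 ≈ 2.5000.
Step 3: Plünnecke-Ruzsa gives |3A| ≤ K³·|A| = (2.5000)³ · 4 ≈ 62.5000.
Step 4: Compute 3A = A + A + A directly by enumerating all triples (a,b,c) ∈ A³; |3A| = 19.
Step 5: Check 19 ≤ 62.5000? Yes ✓.

K = 10/4, Plünnecke-Ruzsa bound K³|A| ≈ 62.5000, |3A| = 19, inequality holds.


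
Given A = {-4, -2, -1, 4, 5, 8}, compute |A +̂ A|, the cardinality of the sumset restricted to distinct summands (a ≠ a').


Restricted sumset: A +̂ A = {a + a' : a ∈ A, a' ∈ A, a ≠ a'}.
Equivalently, take A + A and drop any sum 2a that is achievable ONLY as a + a for a ∈ A (i.e. sums representable only with equal summands).
Enumerate pairs (a, a') with a < a' (symmetric, so each unordered pair gives one sum; this covers all a ≠ a'):
  -4 + -2 = -6
  -4 + -1 = -5
  -4 + 4 = 0
  -4 + 5 = 1
  -4 + 8 = 4
  -2 + -1 = -3
  -2 + 4 = 2
  -2 + 5 = 3
  -2 + 8 = 6
  -1 + 4 = 3
  -1 + 5 = 4
  -1 + 8 = 7
  4 + 5 = 9
  4 + 8 = 12
  5 + 8 = 13
Collected distinct sums: {-6, -5, -3, 0, 1, 2, 3, 4, 6, 7, 9, 12, 13}
|A +̂ A| = 13
(Reference bound: |A +̂ A| ≥ 2|A| - 3 for |A| ≥ 2, with |A| = 6 giving ≥ 9.)

|A +̂ A| = 13


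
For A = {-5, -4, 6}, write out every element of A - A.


A - A = {a - a' : a, a' ∈ A}.
Compute a - a' for each ordered pair (a, a'):
a = -5: -5--5=0, -5--4=-1, -5-6=-11
a = -4: -4--5=1, -4--4=0, -4-6=-10
a = 6: 6--5=11, 6--4=10, 6-6=0
Collecting distinct values (and noting 0 appears from a-a):
A - A = {-11, -10, -1, 0, 1, 10, 11}
|A - A| = 7

A - A = {-11, -10, -1, 0, 1, 10, 11}


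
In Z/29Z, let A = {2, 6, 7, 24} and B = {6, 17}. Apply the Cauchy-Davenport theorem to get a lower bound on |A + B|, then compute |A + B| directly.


Cauchy-Davenport: |A + B| ≥ min(p, |A| + |B| - 1) for A, B nonempty in Z/pZ.
|A| = 4, |B| = 2, p = 29.
CD lower bound = min(29, 4 + 2 - 1) = min(29, 5) = 5.
Compute A + B mod 29 directly:
a = 2: 2+6=8, 2+17=19
a = 6: 6+6=12, 6+17=23
a = 7: 7+6=13, 7+17=24
a = 24: 24+6=1, 24+17=12
A + B = {1, 8, 12, 13, 19, 23, 24}, so |A + B| = 7.
Verify: 7 ≥ 5? Yes ✓.

CD lower bound = 5, actual |A + B| = 7.


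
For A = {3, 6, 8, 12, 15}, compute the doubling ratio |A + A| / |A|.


|A| = 5.
Compute A + A by enumerating all 25 pairs.
A + A = {6, 9, 11, 12, 14, 15, 16, 18, 20, 21, 23, 24, 27, 30}, so |A + A| = 14.
K = |A + A| / |A| = 14/5 (already in lowest terms) ≈ 2.8000.
Reference: AP of size 5 gives K = 9/5 ≈ 1.8000; a fully generic set of size 5 gives K ≈ 3.0000.

|A| = 5, |A + A| = 14, K = 14/5.


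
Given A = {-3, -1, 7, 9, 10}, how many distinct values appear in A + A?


A + A = {a + a' : a, a' ∈ A}; |A| = 5.
General bounds: 2|A| - 1 ≤ |A + A| ≤ |A|(|A|+1)/2, i.e. 9 ≤ |A + A| ≤ 15.
Lower bound 2|A|-1 is attained iff A is an arithmetic progression.
Enumerate sums a + a' for a ≤ a' (symmetric, so this suffices):
a = -3: -3+-3=-6, -3+-1=-4, -3+7=4, -3+9=6, -3+10=7
a = -1: -1+-1=-2, -1+7=6, -1+9=8, -1+10=9
a = 7: 7+7=14, 7+9=16, 7+10=17
a = 9: 9+9=18, 9+10=19
a = 10: 10+10=20
Distinct sums: {-6, -4, -2, 4, 6, 7, 8, 9, 14, 16, 17, 18, 19, 20}
|A + A| = 14

|A + A| = 14


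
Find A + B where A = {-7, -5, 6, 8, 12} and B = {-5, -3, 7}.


A + B = {a + b : a ∈ A, b ∈ B}.
Enumerate all |A|·|B| = 5·3 = 15 pairs (a, b) and collect distinct sums.
a = -7: -7+-5=-12, -7+-3=-10, -7+7=0
a = -5: -5+-5=-10, -5+-3=-8, -5+7=2
a = 6: 6+-5=1, 6+-3=3, 6+7=13
a = 8: 8+-5=3, 8+-3=5, 8+7=15
a = 12: 12+-5=7, 12+-3=9, 12+7=19
Collecting distinct sums: A + B = {-12, -10, -8, 0, 1, 2, 3, 5, 7, 9, 13, 15, 19}
|A + B| = 13

A + B = {-12, -10, -8, 0, 1, 2, 3, 5, 7, 9, 13, 15, 19}


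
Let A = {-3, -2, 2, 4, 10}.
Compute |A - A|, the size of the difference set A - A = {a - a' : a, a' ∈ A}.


A - A = {a - a' : a, a' ∈ A}; |A| = 5.
Bounds: 2|A|-1 ≤ |A - A| ≤ |A|² - |A| + 1, i.e. 9 ≤ |A - A| ≤ 21.
Note: 0 ∈ A - A always (from a - a). The set is symmetric: if d ∈ A - A then -d ∈ A - A.
Enumerate nonzero differences d = a - a' with a > a' (then include -d):
Positive differences: {1, 2, 4, 5, 6, 7, 8, 12, 13}
Full difference set: {0} ∪ (positive diffs) ∪ (negative diffs).
|A - A| = 1 + 2·9 = 19 (matches direct enumeration: 19).

|A - A| = 19


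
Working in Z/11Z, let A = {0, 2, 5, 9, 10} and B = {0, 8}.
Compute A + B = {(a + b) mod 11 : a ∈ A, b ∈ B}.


Work in Z/11Z: reduce every sum a + b modulo 11.
Enumerate all 10 pairs:
a = 0: 0+0=0, 0+8=8
a = 2: 2+0=2, 2+8=10
a = 5: 5+0=5, 5+8=2
a = 9: 9+0=9, 9+8=6
a = 10: 10+0=10, 10+8=7
Distinct residues collected: {0, 2, 5, 6, 7, 8, 9, 10}
|A + B| = 8 (out of 11 total residues).

A + B = {0, 2, 5, 6, 7, 8, 9, 10}


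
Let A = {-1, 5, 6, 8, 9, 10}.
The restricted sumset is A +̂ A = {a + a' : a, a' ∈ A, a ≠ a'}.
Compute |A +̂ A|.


Restricted sumset: A +̂ A = {a + a' : a ∈ A, a' ∈ A, a ≠ a'}.
Equivalently, take A + A and drop any sum 2a that is achievable ONLY as a + a for a ∈ A (i.e. sums representable only with equal summands).
Enumerate pairs (a, a') with a < a' (symmetric, so each unordered pair gives one sum; this covers all a ≠ a'):
  -1 + 5 = 4
  -1 + 6 = 5
  -1 + 8 = 7
  -1 + 9 = 8
  -1 + 10 = 9
  5 + 6 = 11
  5 + 8 = 13
  5 + 9 = 14
  5 + 10 = 15
  6 + 8 = 14
  6 + 9 = 15
  6 + 10 = 16
  8 + 9 = 17
  8 + 10 = 18
  9 + 10 = 19
Collected distinct sums: {4, 5, 7, 8, 9, 11, 13, 14, 15, 16, 17, 18, 19}
|A +̂ A| = 13
(Reference bound: |A +̂ A| ≥ 2|A| - 3 for |A| ≥ 2, with |A| = 6 giving ≥ 9.)

|A +̂ A| = 13


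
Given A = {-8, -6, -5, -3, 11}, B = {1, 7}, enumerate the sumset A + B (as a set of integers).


A + B = {a + b : a ∈ A, b ∈ B}.
Enumerate all |A|·|B| = 5·2 = 10 pairs (a, b) and collect distinct sums.
a = -8: -8+1=-7, -8+7=-1
a = -6: -6+1=-5, -6+7=1
a = -5: -5+1=-4, -5+7=2
a = -3: -3+1=-2, -3+7=4
a = 11: 11+1=12, 11+7=18
Collecting distinct sums: A + B = {-7, -5, -4, -2, -1, 1, 2, 4, 12, 18}
|A + B| = 10

A + B = {-7, -5, -4, -2, -1, 1, 2, 4, 12, 18}


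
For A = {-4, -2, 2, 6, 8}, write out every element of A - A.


A - A = {a - a' : a, a' ∈ A}.
Compute a - a' for each ordered pair (a, a'):
a = -4: -4--4=0, -4--2=-2, -4-2=-6, -4-6=-10, -4-8=-12
a = -2: -2--4=2, -2--2=0, -2-2=-4, -2-6=-8, -2-8=-10
a = 2: 2--4=6, 2--2=4, 2-2=0, 2-6=-4, 2-8=-6
a = 6: 6--4=10, 6--2=8, 6-2=4, 6-6=0, 6-8=-2
a = 8: 8--4=12, 8--2=10, 8-2=6, 8-6=2, 8-8=0
Collecting distinct values (and noting 0 appears from a-a):
A - A = {-12, -10, -8, -6, -4, -2, 0, 2, 4, 6, 8, 10, 12}
|A - A| = 13

A - A = {-12, -10, -8, -6, -4, -2, 0, 2, 4, 6, 8, 10, 12}


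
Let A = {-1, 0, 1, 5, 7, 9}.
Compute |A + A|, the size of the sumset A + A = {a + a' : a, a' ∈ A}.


A + A = {a + a' : a, a' ∈ A}; |A| = 6.
General bounds: 2|A| - 1 ≤ |A + A| ≤ |A|(|A|+1)/2, i.e. 11 ≤ |A + A| ≤ 21.
Lower bound 2|A|-1 is attained iff A is an arithmetic progression.
Enumerate sums a + a' for a ≤ a' (symmetric, so this suffices):
a = -1: -1+-1=-2, -1+0=-1, -1+1=0, -1+5=4, -1+7=6, -1+9=8
a = 0: 0+0=0, 0+1=1, 0+5=5, 0+7=7, 0+9=9
a = 1: 1+1=2, 1+5=6, 1+7=8, 1+9=10
a = 5: 5+5=10, 5+7=12, 5+9=14
a = 7: 7+7=14, 7+9=16
a = 9: 9+9=18
Distinct sums: {-2, -1, 0, 1, 2, 4, 5, 6, 7, 8, 9, 10, 12, 14, 16, 18}
|A + A| = 16

|A + A| = 16


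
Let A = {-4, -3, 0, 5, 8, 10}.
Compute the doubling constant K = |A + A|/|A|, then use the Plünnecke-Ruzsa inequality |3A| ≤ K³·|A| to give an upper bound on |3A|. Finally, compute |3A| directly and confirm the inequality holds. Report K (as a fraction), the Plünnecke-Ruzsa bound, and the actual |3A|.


|A| = 6.
Step 1: Compute A + A by enumerating all 36 pairs.
A + A = {-8, -7, -6, -4, -3, 0, 1, 2, 4, 5, 6, 7, 8, 10, 13, 15, 16, 18, 20}, so |A + A| = 19.
Step 2: Doubling constant K = |A + A|/|A| = 19/6 = 19/6 ≈ 3.1667.
Step 3: Plünnecke-Ruzsa gives |3A| ≤ K³·|A| = (3.1667)³ · 6 ≈ 190.5278.
Step 4: Compute 3A = A + A + A directly by enumerating all triples (a,b,c) ∈ A³; |3A| = 38.
Step 5: Check 38 ≤ 190.5278? Yes ✓.

K = 19/6, Plünnecke-Ruzsa bound K³|A| ≈ 190.5278, |3A| = 38, inequality holds.


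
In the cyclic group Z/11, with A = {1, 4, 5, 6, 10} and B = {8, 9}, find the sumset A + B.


Work in Z/11Z: reduce every sum a + b modulo 11.
Enumerate all 10 pairs:
a = 1: 1+8=9, 1+9=10
a = 4: 4+8=1, 4+9=2
a = 5: 5+8=2, 5+9=3
a = 6: 6+8=3, 6+9=4
a = 10: 10+8=7, 10+9=8
Distinct residues collected: {1, 2, 3, 4, 7, 8, 9, 10}
|A + B| = 8 (out of 11 total residues).

A + B = {1, 2, 3, 4, 7, 8, 9, 10}


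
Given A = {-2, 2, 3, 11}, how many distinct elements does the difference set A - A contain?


A - A = {a - a' : a, a' ∈ A}; |A| = 4.
Bounds: 2|A|-1 ≤ |A - A| ≤ |A|² - |A| + 1, i.e. 7 ≤ |A - A| ≤ 13.
Note: 0 ∈ A - A always (from a - a). The set is symmetric: if d ∈ A - A then -d ∈ A - A.
Enumerate nonzero differences d = a - a' with a > a' (then include -d):
Positive differences: {1, 4, 5, 8, 9, 13}
Full difference set: {0} ∪ (positive diffs) ∪ (negative diffs).
|A - A| = 1 + 2·6 = 13 (matches direct enumeration: 13).

|A - A| = 13


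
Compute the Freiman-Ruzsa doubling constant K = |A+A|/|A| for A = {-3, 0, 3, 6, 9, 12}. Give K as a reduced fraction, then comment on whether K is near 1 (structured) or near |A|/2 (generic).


|A| = 6.
Compute A + A by enumerating all 36 pairs.
A + A = {-6, -3, 0, 3, 6, 9, 12, 15, 18, 21, 24}, so |A + A| = 11.
K = |A + A| / |A| = 11/6 (already in lowest terms) ≈ 1.8333.
Reference: AP of size 6 gives K = 11/6 ≈ 1.8333; a fully generic set of size 6 gives K ≈ 3.5000.

|A| = 6, |A + A| = 11, K = 11/6.


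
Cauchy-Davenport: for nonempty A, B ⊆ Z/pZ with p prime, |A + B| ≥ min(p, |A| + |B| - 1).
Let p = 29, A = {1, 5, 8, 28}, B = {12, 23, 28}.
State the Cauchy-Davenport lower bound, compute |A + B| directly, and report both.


Cauchy-Davenport: |A + B| ≥ min(p, |A| + |B| - 1) for A, B nonempty in Z/pZ.
|A| = 4, |B| = 3, p = 29.
CD lower bound = min(29, 4 + 3 - 1) = min(29, 6) = 6.
Compute A + B mod 29 directly:
a = 1: 1+12=13, 1+23=24, 1+28=0
a = 5: 5+12=17, 5+23=28, 5+28=4
a = 8: 8+12=20, 8+23=2, 8+28=7
a = 28: 28+12=11, 28+23=22, 28+28=27
A + B = {0, 2, 4, 7, 11, 13, 17, 20, 22, 24, 27, 28}, so |A + B| = 12.
Verify: 12 ≥ 6? Yes ✓.

CD lower bound = 6, actual |A + B| = 12.


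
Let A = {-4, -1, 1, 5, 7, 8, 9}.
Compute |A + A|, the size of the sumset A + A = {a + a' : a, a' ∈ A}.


A + A = {a + a' : a, a' ∈ A}; |A| = 7.
General bounds: 2|A| - 1 ≤ |A + A| ≤ |A|(|A|+1)/2, i.e. 13 ≤ |A + A| ≤ 28.
Lower bound 2|A|-1 is attained iff A is an arithmetic progression.
Enumerate sums a + a' for a ≤ a' (symmetric, so this suffices):
a = -4: -4+-4=-8, -4+-1=-5, -4+1=-3, -4+5=1, -4+7=3, -4+8=4, -4+9=5
a = -1: -1+-1=-2, -1+1=0, -1+5=4, -1+7=6, -1+8=7, -1+9=8
a = 1: 1+1=2, 1+5=6, 1+7=8, 1+8=9, 1+9=10
a = 5: 5+5=10, 5+7=12, 5+8=13, 5+9=14
a = 7: 7+7=14, 7+8=15, 7+9=16
a = 8: 8+8=16, 8+9=17
a = 9: 9+9=18
Distinct sums: {-8, -5, -3, -2, 0, 1, 2, 3, 4, 5, 6, 7, 8, 9, 10, 12, 13, 14, 15, 16, 17, 18}
|A + A| = 22

|A + A| = 22


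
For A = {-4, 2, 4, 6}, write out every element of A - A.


A - A = {a - a' : a, a' ∈ A}.
Compute a - a' for each ordered pair (a, a'):
a = -4: -4--4=0, -4-2=-6, -4-4=-8, -4-6=-10
a = 2: 2--4=6, 2-2=0, 2-4=-2, 2-6=-4
a = 4: 4--4=8, 4-2=2, 4-4=0, 4-6=-2
a = 6: 6--4=10, 6-2=4, 6-4=2, 6-6=0
Collecting distinct values (and noting 0 appears from a-a):
A - A = {-10, -8, -6, -4, -2, 0, 2, 4, 6, 8, 10}
|A - A| = 11

A - A = {-10, -8, -6, -4, -2, 0, 2, 4, 6, 8, 10}


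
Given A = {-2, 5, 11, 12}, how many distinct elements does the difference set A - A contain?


A - A = {a - a' : a, a' ∈ A}; |A| = 4.
Bounds: 2|A|-1 ≤ |A - A| ≤ |A|² - |A| + 1, i.e. 7 ≤ |A - A| ≤ 13.
Note: 0 ∈ A - A always (from a - a). The set is symmetric: if d ∈ A - A then -d ∈ A - A.
Enumerate nonzero differences d = a - a' with a > a' (then include -d):
Positive differences: {1, 6, 7, 13, 14}
Full difference set: {0} ∪ (positive diffs) ∪ (negative diffs).
|A - A| = 1 + 2·5 = 11 (matches direct enumeration: 11).

|A - A| = 11


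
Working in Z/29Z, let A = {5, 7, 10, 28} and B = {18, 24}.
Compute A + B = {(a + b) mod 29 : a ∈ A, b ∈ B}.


Work in Z/29Z: reduce every sum a + b modulo 29.
Enumerate all 8 pairs:
a = 5: 5+18=23, 5+24=0
a = 7: 7+18=25, 7+24=2
a = 10: 10+18=28, 10+24=5
a = 28: 28+18=17, 28+24=23
Distinct residues collected: {0, 2, 5, 17, 23, 25, 28}
|A + B| = 7 (out of 29 total residues).

A + B = {0, 2, 5, 17, 23, 25, 28}


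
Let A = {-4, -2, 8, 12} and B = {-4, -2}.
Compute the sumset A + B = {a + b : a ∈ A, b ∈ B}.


A + B = {a + b : a ∈ A, b ∈ B}.
Enumerate all |A|·|B| = 4·2 = 8 pairs (a, b) and collect distinct sums.
a = -4: -4+-4=-8, -4+-2=-6
a = -2: -2+-4=-6, -2+-2=-4
a = 8: 8+-4=4, 8+-2=6
a = 12: 12+-4=8, 12+-2=10
Collecting distinct sums: A + B = {-8, -6, -4, 4, 6, 8, 10}
|A + B| = 7

A + B = {-8, -6, -4, 4, 6, 8, 10}


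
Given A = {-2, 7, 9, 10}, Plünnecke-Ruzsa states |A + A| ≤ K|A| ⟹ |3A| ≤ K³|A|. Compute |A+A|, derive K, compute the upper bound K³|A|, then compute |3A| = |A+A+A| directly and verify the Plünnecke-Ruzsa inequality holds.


|A| = 4.
Step 1: Compute A + A by enumerating all 16 pairs.
A + A = {-4, 5, 7, 8, 14, 16, 17, 18, 19, 20}, so |A + A| = 10.
Step 2: Doubling constant K = |A + A|/|A| = 10/4 = 10/4 ≈ 2.5000.
Step 3: Plünnecke-Ruzsa gives |3A| ≤ K³·|A| = (2.5000)³ · 4 ≈ 62.5000.
Step 4: Compute 3A = A + A + A directly by enumerating all triples (a,b,c) ∈ A³; |3A| = 19.
Step 5: Check 19 ≤ 62.5000? Yes ✓.

K = 10/4, Plünnecke-Ruzsa bound K³|A| ≈ 62.5000, |3A| = 19, inequality holds.


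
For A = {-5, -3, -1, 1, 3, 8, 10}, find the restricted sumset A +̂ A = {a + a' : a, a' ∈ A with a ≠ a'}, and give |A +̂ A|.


Restricted sumset: A +̂ A = {a + a' : a ∈ A, a' ∈ A, a ≠ a'}.
Equivalently, take A + A and drop any sum 2a that is achievable ONLY as a + a for a ∈ A (i.e. sums representable only with equal summands).
Enumerate pairs (a, a') with a < a' (symmetric, so each unordered pair gives one sum; this covers all a ≠ a'):
  -5 + -3 = -8
  -5 + -1 = -6
  -5 + 1 = -4
  -5 + 3 = -2
  -5 + 8 = 3
  -5 + 10 = 5
  -3 + -1 = -4
  -3 + 1 = -2
  -3 + 3 = 0
  -3 + 8 = 5
  -3 + 10 = 7
  -1 + 1 = 0
  -1 + 3 = 2
  -1 + 8 = 7
  -1 + 10 = 9
  1 + 3 = 4
  1 + 8 = 9
  1 + 10 = 11
  3 + 8 = 11
  3 + 10 = 13
  8 + 10 = 18
Collected distinct sums: {-8, -6, -4, -2, 0, 2, 3, 4, 5, 7, 9, 11, 13, 18}
|A +̂ A| = 14
(Reference bound: |A +̂ A| ≥ 2|A| - 3 for |A| ≥ 2, with |A| = 7 giving ≥ 11.)

|A +̂ A| = 14


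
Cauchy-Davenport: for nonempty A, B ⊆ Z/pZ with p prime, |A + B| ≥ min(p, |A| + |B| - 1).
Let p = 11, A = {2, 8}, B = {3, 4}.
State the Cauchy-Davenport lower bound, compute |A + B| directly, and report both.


Cauchy-Davenport: |A + B| ≥ min(p, |A| + |B| - 1) for A, B nonempty in Z/pZ.
|A| = 2, |B| = 2, p = 11.
CD lower bound = min(11, 2 + 2 - 1) = min(11, 3) = 3.
Compute A + B mod 11 directly:
a = 2: 2+3=5, 2+4=6
a = 8: 8+3=0, 8+4=1
A + B = {0, 1, 5, 6}, so |A + B| = 4.
Verify: 4 ≥ 3? Yes ✓.

CD lower bound = 3, actual |A + B| = 4.


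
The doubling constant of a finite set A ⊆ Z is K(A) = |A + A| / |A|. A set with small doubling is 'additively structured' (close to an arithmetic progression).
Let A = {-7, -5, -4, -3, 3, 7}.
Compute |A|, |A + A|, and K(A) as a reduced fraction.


|A| = 6.
Compute A + A by enumerating all 36 pairs.
A + A = {-14, -12, -11, -10, -9, -8, -7, -6, -4, -2, -1, 0, 2, 3, 4, 6, 10, 14}, so |A + A| = 18.
K = |A + A| / |A| = 18/6 = 3/1 ≈ 3.0000.
Reference: AP of size 6 gives K = 11/6 ≈ 1.8333; a fully generic set of size 6 gives K ≈ 3.5000.

|A| = 6, |A + A| = 18, K = 18/6 = 3/1.


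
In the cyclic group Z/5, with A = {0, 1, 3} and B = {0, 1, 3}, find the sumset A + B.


Work in Z/5Z: reduce every sum a + b modulo 5.
Enumerate all 9 pairs:
a = 0: 0+0=0, 0+1=1, 0+3=3
a = 1: 1+0=1, 1+1=2, 1+3=4
a = 3: 3+0=3, 3+1=4, 3+3=1
Distinct residues collected: {0, 1, 2, 3, 4}
|A + B| = 5 (out of 5 total residues).

A + B = {0, 1, 2, 3, 4}


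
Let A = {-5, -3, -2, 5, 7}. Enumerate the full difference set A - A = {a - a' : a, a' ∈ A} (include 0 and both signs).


A - A = {a - a' : a, a' ∈ A}.
Compute a - a' for each ordered pair (a, a'):
a = -5: -5--5=0, -5--3=-2, -5--2=-3, -5-5=-10, -5-7=-12
a = -3: -3--5=2, -3--3=0, -3--2=-1, -3-5=-8, -3-7=-10
a = -2: -2--5=3, -2--3=1, -2--2=0, -2-5=-7, -2-7=-9
a = 5: 5--5=10, 5--3=8, 5--2=7, 5-5=0, 5-7=-2
a = 7: 7--5=12, 7--3=10, 7--2=9, 7-5=2, 7-7=0
Collecting distinct values (and noting 0 appears from a-a):
A - A = {-12, -10, -9, -8, -7, -3, -2, -1, 0, 1, 2, 3, 7, 8, 9, 10, 12}
|A - A| = 17

A - A = {-12, -10, -9, -8, -7, -3, -2, -1, 0, 1, 2, 3, 7, 8, 9, 10, 12}


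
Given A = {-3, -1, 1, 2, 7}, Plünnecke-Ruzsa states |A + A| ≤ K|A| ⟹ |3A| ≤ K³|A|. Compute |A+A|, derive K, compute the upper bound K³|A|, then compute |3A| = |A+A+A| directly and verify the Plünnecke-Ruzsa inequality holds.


|A| = 5.
Step 1: Compute A + A by enumerating all 25 pairs.
A + A = {-6, -4, -2, -1, 0, 1, 2, 3, 4, 6, 8, 9, 14}, so |A + A| = 13.
Step 2: Doubling constant K = |A + A|/|A| = 13/5 = 13/5 ≈ 2.6000.
Step 3: Plünnecke-Ruzsa gives |3A| ≤ K³·|A| = (2.6000)³ · 5 ≈ 87.8800.
Step 4: Compute 3A = A + A + A directly by enumerating all triples (a,b,c) ∈ A³; |3A| = 23.
Step 5: Check 23 ≤ 87.8800? Yes ✓.

K = 13/5, Plünnecke-Ruzsa bound K³|A| ≈ 87.8800, |3A| = 23, inequality holds.


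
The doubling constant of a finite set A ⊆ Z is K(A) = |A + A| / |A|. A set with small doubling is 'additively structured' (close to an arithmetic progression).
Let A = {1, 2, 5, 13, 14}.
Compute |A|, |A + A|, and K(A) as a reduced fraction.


|A| = 5.
Compute A + A by enumerating all 25 pairs.
A + A = {2, 3, 4, 6, 7, 10, 14, 15, 16, 18, 19, 26, 27, 28}, so |A + A| = 14.
K = |A + A| / |A| = 14/5 (already in lowest terms) ≈ 2.8000.
Reference: AP of size 5 gives K = 9/5 ≈ 1.8000; a fully generic set of size 5 gives K ≈ 3.0000.

|A| = 5, |A + A| = 14, K = 14/5.


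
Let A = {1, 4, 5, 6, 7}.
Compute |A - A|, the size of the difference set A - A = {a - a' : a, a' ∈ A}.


A - A = {a - a' : a, a' ∈ A}; |A| = 5.
Bounds: 2|A|-1 ≤ |A - A| ≤ |A|² - |A| + 1, i.e. 9 ≤ |A - A| ≤ 21.
Note: 0 ∈ A - A always (from a - a). The set is symmetric: if d ∈ A - A then -d ∈ A - A.
Enumerate nonzero differences d = a - a' with a > a' (then include -d):
Positive differences: {1, 2, 3, 4, 5, 6}
Full difference set: {0} ∪ (positive diffs) ∪ (negative diffs).
|A - A| = 1 + 2·6 = 13 (matches direct enumeration: 13).

|A - A| = 13


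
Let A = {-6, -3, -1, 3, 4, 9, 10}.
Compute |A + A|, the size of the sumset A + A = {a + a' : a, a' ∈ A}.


A + A = {a + a' : a, a' ∈ A}; |A| = 7.
General bounds: 2|A| - 1 ≤ |A + A| ≤ |A|(|A|+1)/2, i.e. 13 ≤ |A + A| ≤ 28.
Lower bound 2|A|-1 is attained iff A is an arithmetic progression.
Enumerate sums a + a' for a ≤ a' (symmetric, so this suffices):
a = -6: -6+-6=-12, -6+-3=-9, -6+-1=-7, -6+3=-3, -6+4=-2, -6+9=3, -6+10=4
a = -3: -3+-3=-6, -3+-1=-4, -3+3=0, -3+4=1, -3+9=6, -3+10=7
a = -1: -1+-1=-2, -1+3=2, -1+4=3, -1+9=8, -1+10=9
a = 3: 3+3=6, 3+4=7, 3+9=12, 3+10=13
a = 4: 4+4=8, 4+9=13, 4+10=14
a = 9: 9+9=18, 9+10=19
a = 10: 10+10=20
Distinct sums: {-12, -9, -7, -6, -4, -3, -2, 0, 1, 2, 3, 4, 6, 7, 8, 9, 12, 13, 14, 18, 19, 20}
|A + A| = 22

|A + A| = 22


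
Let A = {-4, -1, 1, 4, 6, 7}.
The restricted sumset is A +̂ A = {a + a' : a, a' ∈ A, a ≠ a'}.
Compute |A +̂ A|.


Restricted sumset: A +̂ A = {a + a' : a ∈ A, a' ∈ A, a ≠ a'}.
Equivalently, take A + A and drop any sum 2a that is achievable ONLY as a + a for a ∈ A (i.e. sums representable only with equal summands).
Enumerate pairs (a, a') with a < a' (symmetric, so each unordered pair gives one sum; this covers all a ≠ a'):
  -4 + -1 = -5
  -4 + 1 = -3
  -4 + 4 = 0
  -4 + 6 = 2
  -4 + 7 = 3
  -1 + 1 = 0
  -1 + 4 = 3
  -1 + 6 = 5
  -1 + 7 = 6
  1 + 4 = 5
  1 + 6 = 7
  1 + 7 = 8
  4 + 6 = 10
  4 + 7 = 11
  6 + 7 = 13
Collected distinct sums: {-5, -3, 0, 2, 3, 5, 6, 7, 8, 10, 11, 13}
|A +̂ A| = 12
(Reference bound: |A +̂ A| ≥ 2|A| - 3 for |A| ≥ 2, with |A| = 6 giving ≥ 9.)

|A +̂ A| = 12


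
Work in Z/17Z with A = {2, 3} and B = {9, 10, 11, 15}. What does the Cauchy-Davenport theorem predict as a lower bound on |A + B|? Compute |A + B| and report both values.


Cauchy-Davenport: |A + B| ≥ min(p, |A| + |B| - 1) for A, B nonempty in Z/pZ.
|A| = 2, |B| = 4, p = 17.
CD lower bound = min(17, 2 + 4 - 1) = min(17, 5) = 5.
Compute A + B mod 17 directly:
a = 2: 2+9=11, 2+10=12, 2+11=13, 2+15=0
a = 3: 3+9=12, 3+10=13, 3+11=14, 3+15=1
A + B = {0, 1, 11, 12, 13, 14}, so |A + B| = 6.
Verify: 6 ≥ 5? Yes ✓.

CD lower bound = 5, actual |A + B| = 6.


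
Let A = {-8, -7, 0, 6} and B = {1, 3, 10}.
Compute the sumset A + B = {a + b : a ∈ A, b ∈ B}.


A + B = {a + b : a ∈ A, b ∈ B}.
Enumerate all |A|·|B| = 4·3 = 12 pairs (a, b) and collect distinct sums.
a = -8: -8+1=-7, -8+3=-5, -8+10=2
a = -7: -7+1=-6, -7+3=-4, -7+10=3
a = 0: 0+1=1, 0+3=3, 0+10=10
a = 6: 6+1=7, 6+3=9, 6+10=16
Collecting distinct sums: A + B = {-7, -6, -5, -4, 1, 2, 3, 7, 9, 10, 16}
|A + B| = 11

A + B = {-7, -6, -5, -4, 1, 2, 3, 7, 9, 10, 16}


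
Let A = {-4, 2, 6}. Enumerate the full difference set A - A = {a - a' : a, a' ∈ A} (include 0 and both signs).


A - A = {a - a' : a, a' ∈ A}.
Compute a - a' for each ordered pair (a, a'):
a = -4: -4--4=0, -4-2=-6, -4-6=-10
a = 2: 2--4=6, 2-2=0, 2-6=-4
a = 6: 6--4=10, 6-2=4, 6-6=0
Collecting distinct values (and noting 0 appears from a-a):
A - A = {-10, -6, -4, 0, 4, 6, 10}
|A - A| = 7

A - A = {-10, -6, -4, 0, 4, 6, 10}


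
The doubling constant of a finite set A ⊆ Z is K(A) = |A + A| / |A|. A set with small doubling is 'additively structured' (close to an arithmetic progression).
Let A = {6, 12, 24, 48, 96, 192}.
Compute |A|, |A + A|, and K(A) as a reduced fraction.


|A| = 6.
Compute A + A by enumerating all 36 pairs.
A + A = {12, 18, 24, 30, 36, 48, 54, 60, 72, 96, 102, 108, 120, 144, 192, 198, 204, 216, 240, 288, 384}, so |A + A| = 21.
K = |A + A| / |A| = 21/6 = 7/2 ≈ 3.5000.
Reference: AP of size 6 gives K = 11/6 ≈ 1.8333; a fully generic set of size 6 gives K ≈ 3.5000.

|A| = 6, |A + A| = 21, K = 21/6 = 7/2.


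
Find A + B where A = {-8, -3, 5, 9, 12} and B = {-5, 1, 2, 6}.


A + B = {a + b : a ∈ A, b ∈ B}.
Enumerate all |A|·|B| = 5·4 = 20 pairs (a, b) and collect distinct sums.
a = -8: -8+-5=-13, -8+1=-7, -8+2=-6, -8+6=-2
a = -3: -3+-5=-8, -3+1=-2, -3+2=-1, -3+6=3
a = 5: 5+-5=0, 5+1=6, 5+2=7, 5+6=11
a = 9: 9+-5=4, 9+1=10, 9+2=11, 9+6=15
a = 12: 12+-5=7, 12+1=13, 12+2=14, 12+6=18
Collecting distinct sums: A + B = {-13, -8, -7, -6, -2, -1, 0, 3, 4, 6, 7, 10, 11, 13, 14, 15, 18}
|A + B| = 17

A + B = {-13, -8, -7, -6, -2, -1, 0, 3, 4, 6, 7, 10, 11, 13, 14, 15, 18}


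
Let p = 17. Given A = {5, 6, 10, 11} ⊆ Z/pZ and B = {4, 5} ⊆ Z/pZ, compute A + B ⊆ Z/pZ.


Work in Z/17Z: reduce every sum a + b modulo 17.
Enumerate all 8 pairs:
a = 5: 5+4=9, 5+5=10
a = 6: 6+4=10, 6+5=11
a = 10: 10+4=14, 10+5=15
a = 11: 11+4=15, 11+5=16
Distinct residues collected: {9, 10, 11, 14, 15, 16}
|A + B| = 6 (out of 17 total residues).

A + B = {9, 10, 11, 14, 15, 16}


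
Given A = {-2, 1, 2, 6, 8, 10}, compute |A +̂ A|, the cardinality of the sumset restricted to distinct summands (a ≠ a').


Restricted sumset: A +̂ A = {a + a' : a ∈ A, a' ∈ A, a ≠ a'}.
Equivalently, take A + A and drop any sum 2a that is achievable ONLY as a + a for a ∈ A (i.e. sums representable only with equal summands).
Enumerate pairs (a, a') with a < a' (symmetric, so each unordered pair gives one sum; this covers all a ≠ a'):
  -2 + 1 = -1
  -2 + 2 = 0
  -2 + 6 = 4
  -2 + 8 = 6
  -2 + 10 = 8
  1 + 2 = 3
  1 + 6 = 7
  1 + 8 = 9
  1 + 10 = 11
  2 + 6 = 8
  2 + 8 = 10
  2 + 10 = 12
  6 + 8 = 14
  6 + 10 = 16
  8 + 10 = 18
Collected distinct sums: {-1, 0, 3, 4, 6, 7, 8, 9, 10, 11, 12, 14, 16, 18}
|A +̂ A| = 14
(Reference bound: |A +̂ A| ≥ 2|A| - 3 for |A| ≥ 2, with |A| = 6 giving ≥ 9.)

|A +̂ A| = 14


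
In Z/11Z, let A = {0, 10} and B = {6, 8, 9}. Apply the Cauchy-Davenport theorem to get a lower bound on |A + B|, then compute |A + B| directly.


Cauchy-Davenport: |A + B| ≥ min(p, |A| + |B| - 1) for A, B nonempty in Z/pZ.
|A| = 2, |B| = 3, p = 11.
CD lower bound = min(11, 2 + 3 - 1) = min(11, 4) = 4.
Compute A + B mod 11 directly:
a = 0: 0+6=6, 0+8=8, 0+9=9
a = 10: 10+6=5, 10+8=7, 10+9=8
A + B = {5, 6, 7, 8, 9}, so |A + B| = 5.
Verify: 5 ≥ 4? Yes ✓.

CD lower bound = 4, actual |A + B| = 5.


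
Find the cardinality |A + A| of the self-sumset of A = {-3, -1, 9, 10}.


A + A = {a + a' : a, a' ∈ A}; |A| = 4.
General bounds: 2|A| - 1 ≤ |A + A| ≤ |A|(|A|+1)/2, i.e. 7 ≤ |A + A| ≤ 10.
Lower bound 2|A|-1 is attained iff A is an arithmetic progression.
Enumerate sums a + a' for a ≤ a' (symmetric, so this suffices):
a = -3: -3+-3=-6, -3+-1=-4, -3+9=6, -3+10=7
a = -1: -1+-1=-2, -1+9=8, -1+10=9
a = 9: 9+9=18, 9+10=19
a = 10: 10+10=20
Distinct sums: {-6, -4, -2, 6, 7, 8, 9, 18, 19, 20}
|A + A| = 10

|A + A| = 10


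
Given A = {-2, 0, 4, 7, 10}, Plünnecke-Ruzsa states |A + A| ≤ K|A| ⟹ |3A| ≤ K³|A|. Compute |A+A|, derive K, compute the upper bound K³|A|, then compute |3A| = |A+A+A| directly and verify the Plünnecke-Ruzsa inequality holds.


|A| = 5.
Step 1: Compute A + A by enumerating all 25 pairs.
A + A = {-4, -2, 0, 2, 4, 5, 7, 8, 10, 11, 14, 17, 20}, so |A + A| = 13.
Step 2: Doubling constant K = |A + A|/|A| = 13/5 = 13/5 ≈ 2.6000.
Step 3: Plünnecke-Ruzsa gives |3A| ≤ K³·|A| = (2.6000)³ · 5 ≈ 87.8800.
Step 4: Compute 3A = A + A + A directly by enumerating all triples (a,b,c) ∈ A³; |3A| = 24.
Step 5: Check 24 ≤ 87.8800? Yes ✓.

K = 13/5, Plünnecke-Ruzsa bound K³|A| ≈ 87.8800, |3A| = 24, inequality holds.


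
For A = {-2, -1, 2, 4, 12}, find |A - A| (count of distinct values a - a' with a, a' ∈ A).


A - A = {a - a' : a, a' ∈ A}; |A| = 5.
Bounds: 2|A|-1 ≤ |A - A| ≤ |A|² - |A| + 1, i.e. 9 ≤ |A - A| ≤ 21.
Note: 0 ∈ A - A always (from a - a). The set is symmetric: if d ∈ A - A then -d ∈ A - A.
Enumerate nonzero differences d = a - a' with a > a' (then include -d):
Positive differences: {1, 2, 3, 4, 5, 6, 8, 10, 13, 14}
Full difference set: {0} ∪ (positive diffs) ∪ (negative diffs).
|A - A| = 1 + 2·10 = 21 (matches direct enumeration: 21).

|A - A| = 21


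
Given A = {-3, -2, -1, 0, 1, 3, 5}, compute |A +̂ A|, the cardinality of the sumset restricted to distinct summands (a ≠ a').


Restricted sumset: A +̂ A = {a + a' : a ∈ A, a' ∈ A, a ≠ a'}.
Equivalently, take A + A and drop any sum 2a that is achievable ONLY as a + a for a ∈ A (i.e. sums representable only with equal summands).
Enumerate pairs (a, a') with a < a' (symmetric, so each unordered pair gives one sum; this covers all a ≠ a'):
  -3 + -2 = -5
  -3 + -1 = -4
  -3 + 0 = -3
  -3 + 1 = -2
  -3 + 3 = 0
  -3 + 5 = 2
  -2 + -1 = -3
  -2 + 0 = -2
  -2 + 1 = -1
  -2 + 3 = 1
  -2 + 5 = 3
  -1 + 0 = -1
  -1 + 1 = 0
  -1 + 3 = 2
  -1 + 5 = 4
  0 + 1 = 1
  0 + 3 = 3
  0 + 5 = 5
  1 + 3 = 4
  1 + 5 = 6
  3 + 5 = 8
Collected distinct sums: {-5, -4, -3, -2, -1, 0, 1, 2, 3, 4, 5, 6, 8}
|A +̂ A| = 13
(Reference bound: |A +̂ A| ≥ 2|A| - 3 for |A| ≥ 2, with |A| = 7 giving ≥ 11.)

|A +̂ A| = 13


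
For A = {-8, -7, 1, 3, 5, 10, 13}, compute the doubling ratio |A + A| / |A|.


|A| = 7.
Compute A + A by enumerating all 49 pairs.
A + A = {-16, -15, -14, -7, -6, -5, -4, -3, -2, 2, 3, 4, 5, 6, 8, 10, 11, 13, 14, 15, 16, 18, 20, 23, 26}, so |A + A| = 25.
K = |A + A| / |A| = 25/7 (already in lowest terms) ≈ 3.5714.
Reference: AP of size 7 gives K = 13/7 ≈ 1.8571; a fully generic set of size 7 gives K ≈ 4.0000.

|A| = 7, |A + A| = 25, K = 25/7.


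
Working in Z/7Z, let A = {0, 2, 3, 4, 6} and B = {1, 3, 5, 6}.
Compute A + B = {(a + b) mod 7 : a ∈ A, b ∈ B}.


Work in Z/7Z: reduce every sum a + b modulo 7.
Enumerate all 20 pairs:
a = 0: 0+1=1, 0+3=3, 0+5=5, 0+6=6
a = 2: 2+1=3, 2+3=5, 2+5=0, 2+6=1
a = 3: 3+1=4, 3+3=6, 3+5=1, 3+6=2
a = 4: 4+1=5, 4+3=0, 4+5=2, 4+6=3
a = 6: 6+1=0, 6+3=2, 6+5=4, 6+6=5
Distinct residues collected: {0, 1, 2, 3, 4, 5, 6}
|A + B| = 7 (out of 7 total residues).

A + B = {0, 1, 2, 3, 4, 5, 6}


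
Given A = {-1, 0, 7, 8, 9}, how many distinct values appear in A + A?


A + A = {a + a' : a, a' ∈ A}; |A| = 5.
General bounds: 2|A| - 1 ≤ |A + A| ≤ |A|(|A|+1)/2, i.e. 9 ≤ |A + A| ≤ 15.
Lower bound 2|A|-1 is attained iff A is an arithmetic progression.
Enumerate sums a + a' for a ≤ a' (symmetric, so this suffices):
a = -1: -1+-1=-2, -1+0=-1, -1+7=6, -1+8=7, -1+9=8
a = 0: 0+0=0, 0+7=7, 0+8=8, 0+9=9
a = 7: 7+7=14, 7+8=15, 7+9=16
a = 8: 8+8=16, 8+9=17
a = 9: 9+9=18
Distinct sums: {-2, -1, 0, 6, 7, 8, 9, 14, 15, 16, 17, 18}
|A + A| = 12

|A + A| = 12


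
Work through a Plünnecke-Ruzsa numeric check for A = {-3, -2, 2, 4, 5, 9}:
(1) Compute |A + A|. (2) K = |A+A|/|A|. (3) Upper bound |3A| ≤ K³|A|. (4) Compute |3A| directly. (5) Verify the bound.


|A| = 6.
Step 1: Compute A + A by enumerating all 36 pairs.
A + A = {-6, -5, -4, -1, 0, 1, 2, 3, 4, 6, 7, 8, 9, 10, 11, 13, 14, 18}, so |A + A| = 18.
Step 2: Doubling constant K = |A + A|/|A| = 18/6 = 18/6 ≈ 3.0000.
Step 3: Plünnecke-Ruzsa gives |3A| ≤ K³·|A| = (3.0000)³ · 6 ≈ 162.0000.
Step 4: Compute 3A = A + A + A directly by enumerating all triples (a,b,c) ∈ A³; |3A| = 32.
Step 5: Check 32 ≤ 162.0000? Yes ✓.

K = 18/6, Plünnecke-Ruzsa bound K³|A| ≈ 162.0000, |3A| = 32, inequality holds.


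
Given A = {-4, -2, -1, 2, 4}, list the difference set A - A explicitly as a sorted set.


A - A = {a - a' : a, a' ∈ A}.
Compute a - a' for each ordered pair (a, a'):
a = -4: -4--4=0, -4--2=-2, -4--1=-3, -4-2=-6, -4-4=-8
a = -2: -2--4=2, -2--2=0, -2--1=-1, -2-2=-4, -2-4=-6
a = -1: -1--4=3, -1--2=1, -1--1=0, -1-2=-3, -1-4=-5
a = 2: 2--4=6, 2--2=4, 2--1=3, 2-2=0, 2-4=-2
a = 4: 4--4=8, 4--2=6, 4--1=5, 4-2=2, 4-4=0
Collecting distinct values (and noting 0 appears from a-a):
A - A = {-8, -6, -5, -4, -3, -2, -1, 0, 1, 2, 3, 4, 5, 6, 8}
|A - A| = 15

A - A = {-8, -6, -5, -4, -3, -2, -1, 0, 1, 2, 3, 4, 5, 6, 8}


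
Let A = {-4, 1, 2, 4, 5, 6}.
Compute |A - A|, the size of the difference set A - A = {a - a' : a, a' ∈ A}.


A - A = {a - a' : a, a' ∈ A}; |A| = 6.
Bounds: 2|A|-1 ≤ |A - A| ≤ |A|² - |A| + 1, i.e. 11 ≤ |A - A| ≤ 31.
Note: 0 ∈ A - A always (from a - a). The set is symmetric: if d ∈ A - A then -d ∈ A - A.
Enumerate nonzero differences d = a - a' with a > a' (then include -d):
Positive differences: {1, 2, 3, 4, 5, 6, 8, 9, 10}
Full difference set: {0} ∪ (positive diffs) ∪ (negative diffs).
|A - A| = 1 + 2·9 = 19 (matches direct enumeration: 19).

|A - A| = 19


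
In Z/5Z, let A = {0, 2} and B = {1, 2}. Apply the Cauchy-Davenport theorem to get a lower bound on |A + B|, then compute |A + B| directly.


Cauchy-Davenport: |A + B| ≥ min(p, |A| + |B| - 1) for A, B nonempty in Z/pZ.
|A| = 2, |B| = 2, p = 5.
CD lower bound = min(5, 2 + 2 - 1) = min(5, 3) = 3.
Compute A + B mod 5 directly:
a = 0: 0+1=1, 0+2=2
a = 2: 2+1=3, 2+2=4
A + B = {1, 2, 3, 4}, so |A + B| = 4.
Verify: 4 ≥ 3? Yes ✓.

CD lower bound = 3, actual |A + B| = 4.


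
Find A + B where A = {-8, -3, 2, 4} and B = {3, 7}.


A + B = {a + b : a ∈ A, b ∈ B}.
Enumerate all |A|·|B| = 4·2 = 8 pairs (a, b) and collect distinct sums.
a = -8: -8+3=-5, -8+7=-1
a = -3: -3+3=0, -3+7=4
a = 2: 2+3=5, 2+7=9
a = 4: 4+3=7, 4+7=11
Collecting distinct sums: A + B = {-5, -1, 0, 4, 5, 7, 9, 11}
|A + B| = 8

A + B = {-5, -1, 0, 4, 5, 7, 9, 11}


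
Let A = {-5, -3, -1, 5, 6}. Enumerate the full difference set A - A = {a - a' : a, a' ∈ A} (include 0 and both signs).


A - A = {a - a' : a, a' ∈ A}.
Compute a - a' for each ordered pair (a, a'):
a = -5: -5--5=0, -5--3=-2, -5--1=-4, -5-5=-10, -5-6=-11
a = -3: -3--5=2, -3--3=0, -3--1=-2, -3-5=-8, -3-6=-9
a = -1: -1--5=4, -1--3=2, -1--1=0, -1-5=-6, -1-6=-7
a = 5: 5--5=10, 5--3=8, 5--1=6, 5-5=0, 5-6=-1
a = 6: 6--5=11, 6--3=9, 6--1=7, 6-5=1, 6-6=0
Collecting distinct values (and noting 0 appears from a-a):
A - A = {-11, -10, -9, -8, -7, -6, -4, -2, -1, 0, 1, 2, 4, 6, 7, 8, 9, 10, 11}
|A - A| = 19

A - A = {-11, -10, -9, -8, -7, -6, -4, -2, -1, 0, 1, 2, 4, 6, 7, 8, 9, 10, 11}


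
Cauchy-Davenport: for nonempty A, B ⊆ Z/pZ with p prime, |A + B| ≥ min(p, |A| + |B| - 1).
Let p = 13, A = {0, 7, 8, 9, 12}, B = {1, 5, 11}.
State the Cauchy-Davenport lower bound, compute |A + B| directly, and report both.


Cauchy-Davenport: |A + B| ≥ min(p, |A| + |B| - 1) for A, B nonempty in Z/pZ.
|A| = 5, |B| = 3, p = 13.
CD lower bound = min(13, 5 + 3 - 1) = min(13, 7) = 7.
Compute A + B mod 13 directly:
a = 0: 0+1=1, 0+5=5, 0+11=11
a = 7: 7+1=8, 7+5=12, 7+11=5
a = 8: 8+1=9, 8+5=0, 8+11=6
a = 9: 9+1=10, 9+5=1, 9+11=7
a = 12: 12+1=0, 12+5=4, 12+11=10
A + B = {0, 1, 4, 5, 6, 7, 8, 9, 10, 11, 12}, so |A + B| = 11.
Verify: 11 ≥ 7? Yes ✓.

CD lower bound = 7, actual |A + B| = 11.
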